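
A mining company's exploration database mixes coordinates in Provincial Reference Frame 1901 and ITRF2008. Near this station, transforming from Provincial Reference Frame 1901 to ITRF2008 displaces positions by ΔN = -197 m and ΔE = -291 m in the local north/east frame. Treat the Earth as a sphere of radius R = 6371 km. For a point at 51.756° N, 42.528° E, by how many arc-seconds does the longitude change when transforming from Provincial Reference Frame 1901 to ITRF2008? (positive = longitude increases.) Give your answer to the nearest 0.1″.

At latitude 51.756°, cos φ = 0.619012.
One radian of longitude at latitude φ spans R cos φ, so Δλ = ΔE / (R cos φ) = -291.0 / (6371000 × 0.619012) = -7.3788e-05 rad = -15.220″.

Δλ = -15.2″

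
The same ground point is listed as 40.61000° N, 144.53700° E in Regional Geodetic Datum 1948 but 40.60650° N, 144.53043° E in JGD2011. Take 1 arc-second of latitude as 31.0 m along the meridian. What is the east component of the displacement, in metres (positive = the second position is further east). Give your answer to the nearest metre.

Δφ = 40.60650° − 40.61000° = -0.00350°; Δλ = 144.53043° − 144.53700° = -0.00657°.
1° of latitude = 3600 × 31.00 = 111600 m.
ΔN = Δφ × 111600 = -390.6 m; ΔE = Δλ × 111600 × cos(40.61000°) = -0.00657 × 111600 × 0.759158 = -556.6 m.

ΔE = -557 m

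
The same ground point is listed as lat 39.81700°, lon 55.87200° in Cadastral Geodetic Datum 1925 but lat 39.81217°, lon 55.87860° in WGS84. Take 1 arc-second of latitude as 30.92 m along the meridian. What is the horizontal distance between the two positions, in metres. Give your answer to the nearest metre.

779 m

Δφ = 39.81217° − 39.81700° = -0.00483°; Δλ = 55.87860° − 55.87200° = +0.00660°.
1° of latitude = 3600 × 30.92 = 111312 m.
ΔN = Δφ × 111312 = -537.6 m; ΔE = Δλ × 111312 × cos(39.81700°) = +0.00660 × 111312 × 0.768094 = 564.3 m.
Distance = √(ΔE² + ΔN²) = √(564.3² + (-537.6)²) = 779.4 m.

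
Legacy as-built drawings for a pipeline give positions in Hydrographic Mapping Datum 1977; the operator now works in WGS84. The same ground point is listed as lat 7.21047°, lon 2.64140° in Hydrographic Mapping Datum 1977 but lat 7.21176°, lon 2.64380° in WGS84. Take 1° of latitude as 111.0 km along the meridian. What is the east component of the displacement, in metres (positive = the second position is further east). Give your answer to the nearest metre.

ΔE = 264 m

Δφ = 7.21176° − 7.21047° = +0.00129°; Δλ = 2.64380° − 2.64140° = +0.00240°.
ΔN = Δφ × 111000 = 143.2 m; ΔE = Δλ × 111000 × cos(7.21047°) = +0.00240 × 111000 × 0.992092 = 264.3 m.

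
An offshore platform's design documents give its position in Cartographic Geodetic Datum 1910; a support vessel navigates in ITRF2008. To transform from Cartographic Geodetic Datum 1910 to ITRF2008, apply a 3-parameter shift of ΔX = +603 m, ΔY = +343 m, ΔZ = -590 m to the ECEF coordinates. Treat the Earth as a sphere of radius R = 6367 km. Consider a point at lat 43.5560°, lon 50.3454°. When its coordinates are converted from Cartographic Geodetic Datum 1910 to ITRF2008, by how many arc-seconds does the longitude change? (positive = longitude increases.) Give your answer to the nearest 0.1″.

sin φ = 0.689063, cos φ = 0.724701, sin λ = 0.769905, cos λ = 0.638158.
East component: ΔE = −sin λ·ΔX + cos λ·ΔY = −(0.769905)(603) + (0.638158)(343) = -245.36 m.
1° of latitude spans πR/180 = 111125 m; at latitude φ, 1° of longitude spans that × cos φ = 80532.5 m, so Δλ = -245.36 / 80532.5 × 3600 = -10.968″.

Δλ = -11.0″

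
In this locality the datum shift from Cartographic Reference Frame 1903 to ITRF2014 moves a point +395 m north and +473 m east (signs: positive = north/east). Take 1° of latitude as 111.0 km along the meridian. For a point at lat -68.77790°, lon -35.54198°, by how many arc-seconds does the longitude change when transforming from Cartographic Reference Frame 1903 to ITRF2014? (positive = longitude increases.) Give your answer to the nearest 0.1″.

Δλ = 42.4″

At latitude -68.77790°, cos φ = 0.361984.
1° of longitude at this latitude = 111.0 × cos φ = 40.18 km, so Δλ = 473.0 / 40180.2 = 0.0117720° = 42.379″.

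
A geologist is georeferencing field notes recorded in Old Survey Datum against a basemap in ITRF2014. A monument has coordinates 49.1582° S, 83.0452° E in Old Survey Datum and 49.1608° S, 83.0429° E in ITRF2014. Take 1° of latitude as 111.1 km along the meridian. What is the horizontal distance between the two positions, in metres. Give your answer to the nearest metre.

Δφ = -49.1608° − -49.1582° = -0.0026°; Δλ = 83.0429° − 83.0452° = -0.0023°.
ΔN = Δφ × 111100 = -288.9 m; ΔE = Δλ × 111100 × cos(-49.1582°) = -0.0023 × 111100 × 0.653973 = -167.1 m.
Distance = √(ΔE² + ΔN²) = √((-167.1)² + (-288.9)²) = 333.7 m.

334 m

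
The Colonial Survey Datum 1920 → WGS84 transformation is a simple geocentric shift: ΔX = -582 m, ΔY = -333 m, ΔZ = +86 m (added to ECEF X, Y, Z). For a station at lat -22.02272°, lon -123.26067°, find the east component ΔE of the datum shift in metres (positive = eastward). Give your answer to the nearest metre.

At φ = -22.02272°, λ = -123.26067°: sin φ = -0.374974, cos φ = 0.927035, sin λ = -0.836184, cos λ = -0.548449.
ΔE = −sin λ·ΔX + cos λ·ΔY = −(-0.836184)·(-582) + (-0.548449)·(-333) = -304.03 m.

ΔE = -304 m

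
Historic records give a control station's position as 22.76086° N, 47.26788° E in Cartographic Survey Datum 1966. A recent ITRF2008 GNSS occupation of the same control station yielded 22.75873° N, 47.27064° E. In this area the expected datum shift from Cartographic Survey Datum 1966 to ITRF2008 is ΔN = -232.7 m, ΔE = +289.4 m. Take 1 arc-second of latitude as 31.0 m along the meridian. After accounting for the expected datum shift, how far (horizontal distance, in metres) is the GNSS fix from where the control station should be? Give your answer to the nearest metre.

7 m

Observed coordinate differences: Δφ = -0.00213°, Δλ = +0.00276°.
Converting to metres (1° lat = 111600 m, cos φ = 0.922128): observed ΔN = -237.7 m, observed ΔE = 284.0 m.
Subtracting the expected shift leaves a residual of -237.7 − (-232.7) = -5.0 m north and 284.0 − (289.4) = -5.4 m east.
Residual distance = √((-5.0)² + (-5.4)²) = 7.3 m.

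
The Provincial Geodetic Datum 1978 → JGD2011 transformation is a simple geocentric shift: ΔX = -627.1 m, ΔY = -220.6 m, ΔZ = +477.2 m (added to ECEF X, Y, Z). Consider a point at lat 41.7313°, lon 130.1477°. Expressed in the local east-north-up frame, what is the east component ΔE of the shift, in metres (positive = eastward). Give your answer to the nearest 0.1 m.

The local east axis at (φ, λ) is (−sin λ, cos λ, 0), so ΔE = −sin(130.1477°)·(-627.1) + cos(130.1477°)·(-220.6) = 621.58 m.

ΔE = 621.6 m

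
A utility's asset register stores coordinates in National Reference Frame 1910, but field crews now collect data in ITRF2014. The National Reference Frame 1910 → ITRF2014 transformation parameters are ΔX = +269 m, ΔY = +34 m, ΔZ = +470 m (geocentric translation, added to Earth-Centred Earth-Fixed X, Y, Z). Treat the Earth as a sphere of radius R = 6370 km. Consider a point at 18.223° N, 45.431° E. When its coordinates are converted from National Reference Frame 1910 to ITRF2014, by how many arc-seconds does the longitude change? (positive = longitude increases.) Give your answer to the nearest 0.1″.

sin φ = 0.312716, cos φ = 0.949847, sin λ = 0.712406, cos λ = 0.701768.
East component: ΔE = −sin λ·ΔX + cos λ·ΔY = −(0.712406)(269) + (0.701768)(34) = -167.78 m.
1° of latitude spans πR/180 = 111177 m; at latitude φ, 1° of longitude spans that × cos φ = 105601.5 m, so Δλ = -167.78 / 105601.5 × 3600 = -5.720″.

Δλ = -5.7″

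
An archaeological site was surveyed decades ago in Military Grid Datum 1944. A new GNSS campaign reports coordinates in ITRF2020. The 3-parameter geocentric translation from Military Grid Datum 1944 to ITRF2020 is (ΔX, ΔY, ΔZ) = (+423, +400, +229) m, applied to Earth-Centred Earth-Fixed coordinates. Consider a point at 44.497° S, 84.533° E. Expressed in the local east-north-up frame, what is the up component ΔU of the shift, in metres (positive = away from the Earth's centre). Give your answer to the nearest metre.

The local up (radial) axis is (cos φ cos λ, cos φ sin λ, sin φ), giving ΔU = 28.746 + 284.017 − 160.500 = 152.26 m.

ΔU = 152 m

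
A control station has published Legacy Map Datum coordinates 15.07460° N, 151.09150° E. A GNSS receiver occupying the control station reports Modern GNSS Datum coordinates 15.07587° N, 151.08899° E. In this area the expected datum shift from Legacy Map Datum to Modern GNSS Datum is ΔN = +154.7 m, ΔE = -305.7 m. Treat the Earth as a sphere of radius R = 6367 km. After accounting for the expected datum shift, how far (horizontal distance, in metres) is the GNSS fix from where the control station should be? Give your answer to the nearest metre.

Observed coordinate differences: Δφ = +0.00127°, Δλ = -0.00251°.
Converting to metres (1° lat = 111125 m, cos φ = 0.965588): observed ΔN = 141.1 m, observed ΔE = -269.3 m.
Subtracting the expected shift leaves a residual of 141.1 − (154.7) = -13.6 m north and -269.3 − (-305.7) = 36.4 m east.
Residual distance = √((-13.6)² + 36.4²) = 38.8 m.

39 m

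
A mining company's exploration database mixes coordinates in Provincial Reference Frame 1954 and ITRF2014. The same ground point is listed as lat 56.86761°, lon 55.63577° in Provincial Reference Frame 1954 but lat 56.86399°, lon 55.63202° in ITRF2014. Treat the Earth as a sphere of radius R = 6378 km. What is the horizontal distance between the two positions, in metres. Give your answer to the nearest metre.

463 m

Δφ = 56.86399° − 56.86761° = -0.00362°; Δλ = 55.63202° − 55.63577° = -0.00375°.
1° along a meridian = πR/180 = 111317 m.
ΔN = Δφ × 111317 = -403.0 m; ΔE = Δλ × 111317 × cos(56.86761°) = -0.00375 × 111317 × 0.546575 = -228.2 m.
Distance = √(ΔE² + ΔN²) = √((-228.2)² + (-403.0)²) = 463.1 m.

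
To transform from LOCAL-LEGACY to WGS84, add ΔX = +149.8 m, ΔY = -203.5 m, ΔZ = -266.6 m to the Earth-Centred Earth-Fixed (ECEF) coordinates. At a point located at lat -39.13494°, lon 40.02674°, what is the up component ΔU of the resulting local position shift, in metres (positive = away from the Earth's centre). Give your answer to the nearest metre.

ΔU = 156 m

The local up (radial) axis is (cos φ cos λ, cos φ sin λ, sin φ), giving ΔU = 88.975 − 101.519 + 168.264 = 155.72 m.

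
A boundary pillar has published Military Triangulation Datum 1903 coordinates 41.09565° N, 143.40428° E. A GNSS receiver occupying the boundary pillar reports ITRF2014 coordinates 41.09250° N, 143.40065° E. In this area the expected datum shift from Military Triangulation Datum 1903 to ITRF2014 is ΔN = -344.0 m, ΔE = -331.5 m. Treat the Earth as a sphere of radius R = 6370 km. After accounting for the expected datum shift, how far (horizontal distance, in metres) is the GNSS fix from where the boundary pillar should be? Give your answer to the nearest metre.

Observed coordinate differences: Δφ = -0.00315°, Δλ = -0.00363°.
Converting to metres (1° lat = 111177 m, cos φ = 0.753613): observed ΔN = -350.2 m, observed ΔE = -304.1 m.
Subtracting the expected shift leaves a residual of -350.2 − (-344.0) = -6.2 m north and -304.1 − (-331.5) = 27.4 m east.
Residual distance = √((-6.2)² + 27.4²) = 28.1 m.

28 m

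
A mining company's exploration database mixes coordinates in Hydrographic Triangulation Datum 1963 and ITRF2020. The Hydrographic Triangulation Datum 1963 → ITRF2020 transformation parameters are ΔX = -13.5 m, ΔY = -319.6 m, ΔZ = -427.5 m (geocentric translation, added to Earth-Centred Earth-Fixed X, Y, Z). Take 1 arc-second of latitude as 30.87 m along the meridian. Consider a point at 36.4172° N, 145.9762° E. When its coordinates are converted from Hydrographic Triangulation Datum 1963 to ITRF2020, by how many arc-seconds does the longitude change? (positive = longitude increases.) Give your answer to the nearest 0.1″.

Δλ = 11.0″

sin φ = 0.593660, cos φ = 0.804716, sin λ = 0.559537, cos λ = -0.828805.
East component: ΔE = −sin λ·ΔX + cos λ·ΔY = −(0.559537)(-13.5) + (-0.828805)(-319.6) = 272.44 m.
1° of latitude spans 3600 × 30.87 = 111132 m; at latitude φ, 1° of longitude spans that × cos φ = 89429.7 m, so Δλ = 272.44 / 89429.7 × 3600 = 10.967″.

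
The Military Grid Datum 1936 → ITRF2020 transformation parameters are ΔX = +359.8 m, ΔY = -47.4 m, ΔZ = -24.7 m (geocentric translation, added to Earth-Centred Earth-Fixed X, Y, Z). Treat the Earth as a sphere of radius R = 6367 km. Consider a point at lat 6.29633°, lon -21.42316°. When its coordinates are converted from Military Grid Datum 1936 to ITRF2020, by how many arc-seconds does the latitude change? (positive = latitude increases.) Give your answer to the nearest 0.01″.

sin φ = 0.109671, cos φ = 0.993968, sin λ = -0.365253, cos λ = 0.930908.
North component: ΔN = −sin φ cos λ·ΔX − sin φ sin λ·ΔY + cos φ·ΔZ = −(0.109671)(0.930908)(359.8) − (0.109671)(-0.365253)(-47.4) + (0.993968)(-24.7) = -63.18 m.
1° of latitude spans πR/180 = 111125 m, so Δφ = -63.18 / 111125 × 3600 = -2.047″.

Δφ = -2.05″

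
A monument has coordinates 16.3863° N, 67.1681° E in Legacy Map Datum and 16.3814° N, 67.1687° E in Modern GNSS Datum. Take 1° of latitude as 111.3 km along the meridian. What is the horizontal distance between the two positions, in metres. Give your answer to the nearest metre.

Δφ = 16.3814° − 16.3863° = -0.0049°; Δλ = 67.1687° − 67.1681° = +0.0006°.
ΔN = Δφ × 111300 = -545.4 m; ΔE = Δλ × 111300 × cos(16.3863°) = +0.0006 × 111300 × 0.959381 = 64.1 m.
Distance = √(ΔE² + ΔN²) = √(64.1² + (-545.4)²) = 549.1 m.

549 m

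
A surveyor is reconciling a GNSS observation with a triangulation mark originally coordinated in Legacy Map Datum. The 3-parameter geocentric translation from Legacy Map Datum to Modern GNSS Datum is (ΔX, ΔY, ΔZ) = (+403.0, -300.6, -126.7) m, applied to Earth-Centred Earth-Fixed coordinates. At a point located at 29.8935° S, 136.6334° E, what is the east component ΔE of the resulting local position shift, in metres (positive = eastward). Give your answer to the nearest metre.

ΔE = -58 m

The local east axis at (φ, λ) is (−sin λ, cos λ, 0), so ΔE = −sin(136.6334°)·403.0 + cos(136.6334°)·(-300.6) = -58.20 m.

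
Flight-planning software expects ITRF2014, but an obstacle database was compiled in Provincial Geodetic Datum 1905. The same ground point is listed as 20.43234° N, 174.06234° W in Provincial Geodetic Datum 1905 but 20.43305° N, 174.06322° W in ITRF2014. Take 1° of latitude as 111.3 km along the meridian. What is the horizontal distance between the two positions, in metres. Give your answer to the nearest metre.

121 m

Δφ = 20.43305° − 20.43234° = +0.00071°; Δλ = -174.06322° − -174.06234° = -0.00088°.
ΔN = Δφ × 111300 = 79.0 m; ΔE = Δλ × 111300 × cos(20.43234°) = -0.00088 × 111300 × 0.937085 = -91.8 m.
Distance = √(ΔE² + ΔN²) = √((-91.8)² + 79.0²) = 121.1 m.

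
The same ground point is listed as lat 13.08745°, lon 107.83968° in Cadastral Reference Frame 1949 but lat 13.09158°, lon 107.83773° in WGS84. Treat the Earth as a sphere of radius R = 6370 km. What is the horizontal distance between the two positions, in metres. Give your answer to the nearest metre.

Δφ = 13.09158° − 13.08745° = +0.00413°; Δλ = 107.83773° − 107.83968° = -0.00195°.
1° along a meridian = πR/180 = 111177 m.
ΔN = Δφ × 111177 = 459.2 m; ΔE = Δλ × 111177 × cos(13.08745°) = -0.00195 × 111177 × 0.974026 = -211.2 m.
Distance = √(ΔE² + ΔN²) = √((-211.2)² + 459.2²) = 505.4 m.

505 m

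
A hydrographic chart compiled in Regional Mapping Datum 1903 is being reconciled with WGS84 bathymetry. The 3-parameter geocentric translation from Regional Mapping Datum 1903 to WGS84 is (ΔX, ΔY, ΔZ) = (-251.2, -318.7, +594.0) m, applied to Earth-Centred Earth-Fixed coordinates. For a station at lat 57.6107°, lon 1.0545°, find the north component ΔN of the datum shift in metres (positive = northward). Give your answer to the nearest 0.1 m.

ΔN = 535.2 m

The local north axis is (−sin φ cos λ, −sin φ sin λ, cos φ), giving ΔN = 212.084 + 4.953 + 318.187 = 535.22 m.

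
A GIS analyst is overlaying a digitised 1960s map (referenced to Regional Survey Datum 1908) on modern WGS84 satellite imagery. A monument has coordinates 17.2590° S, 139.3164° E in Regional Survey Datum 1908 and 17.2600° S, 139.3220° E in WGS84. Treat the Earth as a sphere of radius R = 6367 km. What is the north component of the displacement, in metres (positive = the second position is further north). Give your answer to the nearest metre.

Δφ = -17.2600° − -17.2590° = -0.0010°; Δλ = 139.3220° − 139.3164° = +0.0056°.
1° along a meridian = πR/180 = 111125 m.
ΔN = Δφ × 111125 = -111.1 m; ΔE = Δλ × 111125 × cos(-17.2590°) = +0.0056 × 111125 × 0.954973 = 594.3 m.

ΔN = -111 m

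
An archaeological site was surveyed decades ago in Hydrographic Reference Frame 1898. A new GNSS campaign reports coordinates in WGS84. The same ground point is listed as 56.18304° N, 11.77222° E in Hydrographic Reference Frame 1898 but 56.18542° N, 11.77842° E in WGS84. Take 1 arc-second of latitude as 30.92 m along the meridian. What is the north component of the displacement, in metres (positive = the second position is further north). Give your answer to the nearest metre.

Δφ = 56.18542° − 56.18304° = +0.00238°; Δλ = 11.77842° − 11.77222° = +0.00620°.
1° of latitude = 3600 × 30.92 = 111312 m.
ΔN = Δφ × 111312 = 264.9 m; ΔE = Δλ × 111312 × cos(56.18304°) = +0.00620 × 111312 × 0.556542 = 384.1 m.

ΔN = 265 m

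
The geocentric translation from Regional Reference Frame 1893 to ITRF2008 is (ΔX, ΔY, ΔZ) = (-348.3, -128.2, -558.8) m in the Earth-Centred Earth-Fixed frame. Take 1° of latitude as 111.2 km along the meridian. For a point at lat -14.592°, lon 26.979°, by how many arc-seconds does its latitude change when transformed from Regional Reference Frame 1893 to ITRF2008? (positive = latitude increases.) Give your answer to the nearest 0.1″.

sin φ = -0.251934, cos φ = 0.967744, sin λ = 0.453664, cos λ = 0.891173.
North component: ΔN = −sin φ cos λ·ΔX − sin φ sin λ·ΔY + cos φ·ΔZ = −(-0.251934)(0.891173)(-348.3) − (-0.251934)(0.453664)(-128.2) + (0.967744)(-558.8) = -633.63 m.
1° of latitude spans 111200 m, so Δφ = -633.63 / 111200 × 3600 = -20.513″.

Δφ = -20.5″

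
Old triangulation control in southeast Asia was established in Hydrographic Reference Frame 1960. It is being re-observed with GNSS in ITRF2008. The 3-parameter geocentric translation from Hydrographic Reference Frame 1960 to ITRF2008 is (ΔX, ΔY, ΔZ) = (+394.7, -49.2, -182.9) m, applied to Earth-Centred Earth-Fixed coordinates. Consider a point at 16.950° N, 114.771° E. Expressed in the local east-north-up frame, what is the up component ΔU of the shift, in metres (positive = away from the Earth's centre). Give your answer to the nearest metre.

At φ = 16.950°, λ = 114.771°: sin φ = 0.291537, cos φ = 0.956560, sin λ = 0.907990, cos λ = -0.418993.
ΔU = cos φ cos λ·ΔX + cos φ sin λ·ΔY + sin φ·ΔZ = (0.956560)(-0.418993)(394.7) + (0.956560)(0.907990)(-49.2) + (0.291537)(-182.9) = -254.25 m.

ΔU = -254 m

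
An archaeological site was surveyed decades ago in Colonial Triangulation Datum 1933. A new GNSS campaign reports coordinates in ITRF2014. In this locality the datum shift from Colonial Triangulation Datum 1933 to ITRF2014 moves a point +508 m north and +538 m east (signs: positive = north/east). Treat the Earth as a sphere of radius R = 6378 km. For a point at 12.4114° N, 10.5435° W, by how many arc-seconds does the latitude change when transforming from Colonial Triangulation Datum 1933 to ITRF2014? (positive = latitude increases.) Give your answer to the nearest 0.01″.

On a sphere of radius R, 1 rad of latitude = R, so Δφ = ΔN / R = 508.0 / 6378000 = 7.9649e-05 rad = 16.429″.

Δφ = 16.43″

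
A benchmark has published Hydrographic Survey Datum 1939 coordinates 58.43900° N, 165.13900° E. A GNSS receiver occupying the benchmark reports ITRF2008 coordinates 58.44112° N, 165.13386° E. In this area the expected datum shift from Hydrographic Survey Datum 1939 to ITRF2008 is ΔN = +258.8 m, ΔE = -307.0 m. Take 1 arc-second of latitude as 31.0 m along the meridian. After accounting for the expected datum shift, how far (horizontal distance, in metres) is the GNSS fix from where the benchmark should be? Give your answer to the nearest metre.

23 m

Observed coordinate differences: Δφ = +0.00212°, Δλ = -0.00514°.
Converting to metres (1° lat = 111600 m, cos φ = 0.523406): observed ΔN = 236.6 m, observed ΔE = -300.2 m.
Subtracting the expected shift leaves a residual of 236.6 − (258.8) = -22.2 m north and -300.2 − (-307.0) = 6.8 m east.
Residual distance = √((-22.2)² + 6.8²) = 23.2 m.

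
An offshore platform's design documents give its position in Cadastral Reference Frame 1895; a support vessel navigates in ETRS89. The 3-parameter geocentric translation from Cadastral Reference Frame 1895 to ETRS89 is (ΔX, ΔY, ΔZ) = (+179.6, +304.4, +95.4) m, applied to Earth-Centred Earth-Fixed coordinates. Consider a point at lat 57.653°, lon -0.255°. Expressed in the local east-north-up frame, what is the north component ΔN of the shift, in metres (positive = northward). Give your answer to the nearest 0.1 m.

The local north axis is (−sin φ cos λ, −sin φ sin λ, cos φ), giving ΔN = -151.729 + 1.145 + 51.043 = -99.54 m.

ΔN = -99.5 m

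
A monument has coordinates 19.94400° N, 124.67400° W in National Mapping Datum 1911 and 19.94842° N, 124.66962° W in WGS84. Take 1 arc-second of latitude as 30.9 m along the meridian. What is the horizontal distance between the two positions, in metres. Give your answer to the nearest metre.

Δφ = 19.94842° − 19.94400° = +0.00442°; Δλ = -124.66962° − -124.67400° = +0.00438°.
1° of latitude = 3600 × 30.90 = 111240 m.
ΔN = Δφ × 111240 = 491.7 m; ΔE = Δλ × 111240 × cos(19.94400°) = +0.00438 × 111240 × 0.940026 = 458.0 m.
Distance = √(ΔE² + ΔN²) = √(458.0² + 491.7²) = 672.0 m.

672 m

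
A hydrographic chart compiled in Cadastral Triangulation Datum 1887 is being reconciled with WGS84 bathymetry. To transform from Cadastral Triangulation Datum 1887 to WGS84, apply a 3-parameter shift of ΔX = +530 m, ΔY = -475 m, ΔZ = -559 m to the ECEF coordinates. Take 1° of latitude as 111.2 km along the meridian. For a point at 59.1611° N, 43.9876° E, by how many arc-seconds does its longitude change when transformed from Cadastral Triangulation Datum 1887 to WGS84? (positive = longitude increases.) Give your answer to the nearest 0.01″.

Δλ = -44.83″

sin φ = 0.858612, cos φ = 0.512626, sin λ = 0.694503, cos λ = 0.719490.
East component: ΔE = −sin λ·ΔX + cos λ·ΔY = −(0.694503)(530) + (0.719490)(-475) = -709.84 m.
1° of latitude spans 111200 m; at latitude φ, 1° of longitude spans that × cos φ = 57004.0 m, so Δλ = -709.84 / 57004.0 × 3600 = -44.829″.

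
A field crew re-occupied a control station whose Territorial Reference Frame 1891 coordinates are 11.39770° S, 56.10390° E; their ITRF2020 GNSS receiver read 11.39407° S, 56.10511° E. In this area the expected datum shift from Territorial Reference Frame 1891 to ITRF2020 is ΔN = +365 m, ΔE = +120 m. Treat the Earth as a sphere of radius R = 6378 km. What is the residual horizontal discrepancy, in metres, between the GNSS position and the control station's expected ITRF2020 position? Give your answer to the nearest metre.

41 m

Observed coordinate differences: Δφ = +0.00363°, Δλ = +0.00121°.
Converting to metres (1° lat = 111317 m, cos φ = 0.980279): observed ΔN = 404.1 m, observed ΔE = 132.0 m.
Subtracting the expected shift leaves a residual of 404.1 − (365) = 39.1 m north and 132.0 − (120) = 12.0 m east.
Residual distance = √(39.1² + 12.0²) = 40.9 m.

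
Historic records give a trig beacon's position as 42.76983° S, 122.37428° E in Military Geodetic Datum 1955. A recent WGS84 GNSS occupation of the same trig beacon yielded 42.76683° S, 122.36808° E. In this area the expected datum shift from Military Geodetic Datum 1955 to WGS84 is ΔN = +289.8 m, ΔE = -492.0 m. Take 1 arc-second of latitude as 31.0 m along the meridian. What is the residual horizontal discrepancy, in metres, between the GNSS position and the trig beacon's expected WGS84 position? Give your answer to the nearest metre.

48 m

Observed coordinate differences: Δφ = +0.00300°, Δλ = -0.00620°.
Converting to metres (1° lat = 111600 m, cos φ = 0.734088): observed ΔN = 334.8 m, observed ΔE = -507.9 m.
Subtracting the expected shift leaves a residual of 334.8 − (289.8) = 45.0 m north and -507.9 − (-492.0) = -15.9 m east.
Residual distance = √(45.0² + (-15.9)²) = 47.7 m.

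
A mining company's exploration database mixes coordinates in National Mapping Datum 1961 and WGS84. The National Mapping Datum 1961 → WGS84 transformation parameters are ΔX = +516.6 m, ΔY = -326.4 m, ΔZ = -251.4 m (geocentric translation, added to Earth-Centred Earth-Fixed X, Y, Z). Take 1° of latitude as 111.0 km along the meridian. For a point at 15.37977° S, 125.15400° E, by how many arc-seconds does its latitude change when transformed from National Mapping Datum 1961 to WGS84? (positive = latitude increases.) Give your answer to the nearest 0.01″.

Δφ = -12.72″

sin φ = -0.265216, cos φ = 0.964189, sin λ = 0.817607, cos λ = -0.575776.
North component: ΔN = −sin φ cos λ·ΔX − sin φ sin λ·ΔY + cos φ·ΔZ = −(-0.265216)(-0.575776)(516.6) − (-0.265216)(0.817607)(-326.4) + (0.964189)(-251.4) = -392.06 m.
1° of latitude spans 111000 m, so Δφ = -392.06 / 111000 × 3600 = -12.716″.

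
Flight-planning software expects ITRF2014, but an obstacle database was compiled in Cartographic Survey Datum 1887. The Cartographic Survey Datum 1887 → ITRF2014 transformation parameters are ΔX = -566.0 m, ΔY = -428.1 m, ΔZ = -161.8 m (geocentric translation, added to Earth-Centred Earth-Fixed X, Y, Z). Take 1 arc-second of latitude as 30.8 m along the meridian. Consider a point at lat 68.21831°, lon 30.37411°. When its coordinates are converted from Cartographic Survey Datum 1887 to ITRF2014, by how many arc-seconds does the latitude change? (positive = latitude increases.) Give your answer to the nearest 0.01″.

Δφ = 19.30″

sin φ = 0.928604, cos φ = 0.371071, sin λ = 0.505644, cos λ = 0.862742.
North component: ΔN = −sin φ cos λ·ΔX − sin φ sin λ·ΔY + cos φ·ΔZ = −(0.928604)(0.862742)(-566.0) − (0.928604)(0.505644)(-428.1) + (0.371071)(-161.8) = 594.42 m.
1° of latitude spans 3600 × 30.80 = 110880 m, so Δφ = 594.42 / 110880 × 3600 = 19.299″.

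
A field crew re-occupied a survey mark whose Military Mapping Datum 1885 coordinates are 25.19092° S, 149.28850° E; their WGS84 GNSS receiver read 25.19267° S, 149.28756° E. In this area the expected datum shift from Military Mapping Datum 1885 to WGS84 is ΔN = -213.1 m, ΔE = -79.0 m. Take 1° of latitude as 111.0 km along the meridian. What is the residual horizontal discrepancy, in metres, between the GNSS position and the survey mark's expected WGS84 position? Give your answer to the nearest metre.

24 m

Observed coordinate differences: Δφ = -0.00175°, Δλ = -0.00094°.
Converting to metres (1° lat = 111000 m, cos φ = 0.904895): observed ΔN = -194.3 m, observed ΔE = -94.4 m.
Subtracting the expected shift leaves a residual of -194.3 − (-213.1) = 18.8 m north and -94.4 − (-79.0) = -15.4 m east.
Residual distance = √(18.8² + (-15.4)²) = 24.4 m.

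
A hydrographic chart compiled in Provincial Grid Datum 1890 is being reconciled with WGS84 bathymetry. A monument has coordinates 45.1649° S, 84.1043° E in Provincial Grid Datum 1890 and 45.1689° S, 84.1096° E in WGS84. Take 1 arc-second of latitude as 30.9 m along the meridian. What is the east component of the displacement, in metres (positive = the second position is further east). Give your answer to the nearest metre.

Δφ = -45.1689° − -45.1649° = -0.0040°; Δλ = 84.1096° − 84.1043° = +0.0053°.
1° of latitude = 3600 × 30.90 = 111240 m.
ΔN = Δφ × 111240 = -445.0 m; ΔE = Δλ × 111240 × cos(-45.1649°) = +0.0053 × 111240 × 0.705069 = 415.7 m.

ΔE = 416 m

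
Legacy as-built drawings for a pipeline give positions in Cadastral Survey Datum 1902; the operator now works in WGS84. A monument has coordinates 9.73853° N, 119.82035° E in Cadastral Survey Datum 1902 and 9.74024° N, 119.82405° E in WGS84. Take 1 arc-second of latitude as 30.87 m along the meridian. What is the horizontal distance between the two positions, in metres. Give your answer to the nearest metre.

448 m

Δφ = 9.74024° − 9.73853° = +0.00171°; Δλ = 119.82405° − 119.82035° = +0.00370°.
1° of latitude = 3600 × 30.87 = 111132 m.
ΔN = Δφ × 111132 = 190.0 m; ΔE = Δλ × 111132 × cos(9.73853°) = +0.00370 × 111132 × 0.985590 = 405.3 m.
Distance = √(ΔE² + ΔN²) = √(405.3² + 190.0²) = 447.6 m.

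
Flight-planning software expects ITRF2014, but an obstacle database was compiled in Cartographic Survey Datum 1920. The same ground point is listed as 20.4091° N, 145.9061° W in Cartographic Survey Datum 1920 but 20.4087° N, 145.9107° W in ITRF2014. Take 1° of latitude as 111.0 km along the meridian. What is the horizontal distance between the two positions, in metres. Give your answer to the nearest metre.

Δφ = 20.4087° − 20.4091° = -0.0004°; Δλ = -145.9107° − -145.9061° = -0.0046°.
ΔN = Δφ × 111000 = -44.4 m; ΔE = Δλ × 111000 × cos(20.4091°) = -0.0046 × 111000 × 0.937227 = -478.5 m.
Distance = √(ΔE² + ΔN²) = √((-478.5)² + (-44.4)²) = 480.6 m.

481 m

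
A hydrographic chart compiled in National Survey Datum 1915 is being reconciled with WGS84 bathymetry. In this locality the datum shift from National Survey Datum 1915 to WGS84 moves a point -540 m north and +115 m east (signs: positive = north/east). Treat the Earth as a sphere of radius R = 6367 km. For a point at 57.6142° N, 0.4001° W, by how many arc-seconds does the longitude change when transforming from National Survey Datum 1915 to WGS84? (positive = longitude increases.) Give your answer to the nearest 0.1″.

At latitude 57.6142°, cos φ = 0.535618.
One radian of longitude at latitude φ spans R cos φ, so Δλ = ΔE / (R cos φ) = 115.0 / (6367000 × 0.535618) = 3.3722e-05 rad = 6.956″.

Δλ = 7.0″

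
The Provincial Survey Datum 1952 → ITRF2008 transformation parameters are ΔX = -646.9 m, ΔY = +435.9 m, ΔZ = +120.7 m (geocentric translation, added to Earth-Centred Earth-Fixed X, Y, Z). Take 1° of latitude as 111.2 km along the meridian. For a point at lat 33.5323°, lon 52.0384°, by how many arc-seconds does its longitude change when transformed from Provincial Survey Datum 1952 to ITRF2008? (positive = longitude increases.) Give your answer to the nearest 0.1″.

sin φ = 0.552407, cos φ = 0.833575, sin λ = 0.788423, cos λ = 0.615133.
East component: ΔE = −sin λ·ΔX + cos λ·ΔY = −(0.788423)(-646.9) + (0.615133)(435.9) = 778.17 m.
1° of latitude spans 111200 m; at latitude φ, 1° of longitude spans that × cos φ = 92693.5 m, so Δλ = 778.17 / 92693.5 × 3600 = 30.222″.

Δλ = 30.2″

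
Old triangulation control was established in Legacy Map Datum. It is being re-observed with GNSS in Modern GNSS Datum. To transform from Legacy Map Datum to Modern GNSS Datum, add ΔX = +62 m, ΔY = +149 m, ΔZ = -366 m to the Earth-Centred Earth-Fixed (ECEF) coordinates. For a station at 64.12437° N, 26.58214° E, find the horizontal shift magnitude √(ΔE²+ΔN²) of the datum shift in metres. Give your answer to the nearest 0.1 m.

289.5 m

The local east axis at (φ, λ) is (−sin λ, cos λ, 0), so ΔE = −sin(26.58214°)·62 + cos(26.58214°)·149 = 105.51 m.
The local north axis is (−sin φ cos λ, −sin φ sin λ, cos φ), giving ΔN = -49.887 − 59.990 − 159.729 = -269.61 m.
Horizontal magnitude = √(ΔE² + ΔN²) = √(105.51² + (-269.61)²) = 289.52 m.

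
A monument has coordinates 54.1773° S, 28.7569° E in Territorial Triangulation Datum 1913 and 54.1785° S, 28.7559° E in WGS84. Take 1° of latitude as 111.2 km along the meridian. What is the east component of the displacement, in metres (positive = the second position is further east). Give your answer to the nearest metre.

ΔE = -65 m

Δφ = -54.1785° − -54.1773° = -0.0012°; Δλ = 28.7559° − 28.7569° = -0.0010°.
ΔN = Δφ × 111200 = -133.4 m; ΔE = Δλ × 111200 × cos(-54.1773°) = -0.0010 × 111200 × 0.585279 = -65.1 m.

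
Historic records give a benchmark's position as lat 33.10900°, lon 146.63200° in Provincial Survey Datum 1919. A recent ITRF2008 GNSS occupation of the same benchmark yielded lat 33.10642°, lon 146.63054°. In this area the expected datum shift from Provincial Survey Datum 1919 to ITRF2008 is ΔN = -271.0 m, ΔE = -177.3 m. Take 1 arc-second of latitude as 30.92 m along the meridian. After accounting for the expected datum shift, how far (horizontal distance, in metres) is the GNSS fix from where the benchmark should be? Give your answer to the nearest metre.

Observed coordinate differences: Δφ = -0.00258°, Δλ = -0.00146°.
Converting to metres (1° lat = 111312 m, cos φ = 0.837633): observed ΔN = -287.2 m, observed ΔE = -136.1 m.
Subtracting the expected shift leaves a residual of -287.2 − (-271.0) = -16.2 m north and -136.1 − (-177.3) = 41.2 m east.
Residual distance = √((-16.2)² + 41.2²) = 44.2 m.

44 m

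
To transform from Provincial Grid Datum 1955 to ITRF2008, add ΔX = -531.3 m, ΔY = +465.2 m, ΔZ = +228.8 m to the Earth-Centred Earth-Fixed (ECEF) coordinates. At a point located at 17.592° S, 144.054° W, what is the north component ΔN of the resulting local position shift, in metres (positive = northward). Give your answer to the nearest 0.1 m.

At φ = -17.592°, λ = -144.054°: sin φ = -0.302237, cos φ = 0.953233, sin λ = -0.587023, cos λ = -0.809571.
ΔN = −sin φ cos λ·ΔX − sin φ sin λ·ΔY + cos φ·ΔZ = −(-0.302237)(-0.809571)(-531.3) − (-0.302237)(-0.587023)(465.2) + (0.953233)(228.8) = 265.56 m.

ΔN = 265.6 m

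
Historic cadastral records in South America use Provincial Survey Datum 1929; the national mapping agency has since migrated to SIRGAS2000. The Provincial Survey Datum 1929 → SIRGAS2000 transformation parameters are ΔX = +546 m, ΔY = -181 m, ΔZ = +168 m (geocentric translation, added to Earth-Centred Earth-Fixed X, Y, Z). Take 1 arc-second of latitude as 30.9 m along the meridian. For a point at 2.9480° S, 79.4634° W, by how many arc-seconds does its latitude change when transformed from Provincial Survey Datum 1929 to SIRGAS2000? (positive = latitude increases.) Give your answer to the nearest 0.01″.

sin φ = -0.051430, cos φ = 0.998677, sin λ = -0.983138, cos λ = 0.182864.
North component: ΔN = −sin φ cos λ·ΔX − sin φ sin λ·ΔY + cos φ·ΔZ = −(-0.051430)(0.182864)(546) − (-0.051430)(-0.983138)(-181) + (0.998677)(168) = 182.06 m.
1° of latitude spans 3600 × 30.90 = 111240 m, so Δφ = 182.06 / 111240 × 3600 = 5.892″.

Δφ = 5.89″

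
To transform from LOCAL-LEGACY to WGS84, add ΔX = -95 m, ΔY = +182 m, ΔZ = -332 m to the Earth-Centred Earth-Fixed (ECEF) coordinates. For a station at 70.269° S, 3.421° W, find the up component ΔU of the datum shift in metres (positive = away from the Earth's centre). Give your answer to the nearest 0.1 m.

ΔU = 276.8 m

At φ = -70.269°, λ = -3.421°: sin φ = -0.941288, cos φ = 0.337605, sin λ = -0.059672, cos λ = 0.998218.
ΔU = cos φ cos λ·ΔX + cos φ sin λ·ΔY + sin φ·ΔZ = (0.337605)(0.998218)(-95) + (0.337605)(-0.059672)(182) + (-0.941288)(-332) = 276.83 m.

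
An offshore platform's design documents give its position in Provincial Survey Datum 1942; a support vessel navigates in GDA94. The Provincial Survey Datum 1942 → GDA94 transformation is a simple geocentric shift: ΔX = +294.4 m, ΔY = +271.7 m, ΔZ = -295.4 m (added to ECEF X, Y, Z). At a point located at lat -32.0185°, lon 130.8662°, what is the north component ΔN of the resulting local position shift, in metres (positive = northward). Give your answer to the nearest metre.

ΔN = -244 m

The local north axis is (−sin φ cos λ, −sin φ sin λ, cos φ), giving ΔN = -102.128 + 108.939 − 250.463 = -243.65 m.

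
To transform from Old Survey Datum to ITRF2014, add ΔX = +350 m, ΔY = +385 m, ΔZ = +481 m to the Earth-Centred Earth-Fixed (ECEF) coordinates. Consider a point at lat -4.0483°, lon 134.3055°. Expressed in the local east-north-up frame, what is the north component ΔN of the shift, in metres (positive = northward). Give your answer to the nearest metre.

The local north axis is (−sin φ cos λ, −sin φ sin λ, cos φ), giving ΔN = -17.259 + 19.451 + 479.800 = 481.99 m.

ΔN = 482 m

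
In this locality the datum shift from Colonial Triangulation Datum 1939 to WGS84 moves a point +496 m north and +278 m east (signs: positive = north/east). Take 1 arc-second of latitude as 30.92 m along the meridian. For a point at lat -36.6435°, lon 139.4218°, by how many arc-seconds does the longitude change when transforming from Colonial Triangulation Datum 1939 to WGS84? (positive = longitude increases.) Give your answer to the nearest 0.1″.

At latitude -36.6435°, cos φ = 0.802365.
1″ of longitude at this latitude = 30.92 × cos φ = 24.8091 m, so Δλ = 278.0 / 24.8091 = 11.206″.

Δλ = 11.2″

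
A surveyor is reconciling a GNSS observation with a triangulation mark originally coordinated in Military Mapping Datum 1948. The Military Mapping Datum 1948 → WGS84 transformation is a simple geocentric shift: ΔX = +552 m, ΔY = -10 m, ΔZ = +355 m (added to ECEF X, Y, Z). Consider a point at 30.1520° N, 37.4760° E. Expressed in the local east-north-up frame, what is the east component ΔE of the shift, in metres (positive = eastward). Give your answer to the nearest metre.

The local east axis at (φ, λ) is (−sin λ, cos λ, 0), so ΔE = −sin(37.4760°)·552 + cos(37.4760°)·(-10) = -343.79 m.

ΔE = -344 m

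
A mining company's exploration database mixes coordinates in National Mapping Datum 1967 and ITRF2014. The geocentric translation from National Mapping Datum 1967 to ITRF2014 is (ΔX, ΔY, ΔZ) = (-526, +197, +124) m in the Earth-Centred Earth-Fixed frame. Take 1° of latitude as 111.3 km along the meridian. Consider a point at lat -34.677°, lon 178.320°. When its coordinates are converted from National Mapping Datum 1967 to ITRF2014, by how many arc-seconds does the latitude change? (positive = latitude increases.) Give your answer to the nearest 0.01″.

Δφ = 13.08″

sin φ = -0.568949, cos φ = 0.822372, sin λ = 0.029317, cos λ = -0.999570.
North component: ΔN = −sin φ cos λ·ΔX − sin φ sin λ·ΔY + cos φ·ΔZ = −(-0.568949)(-0.999570)(-526) − (-0.568949)(0.029317)(197) + (0.822372)(124) = 404.40 m.
1° of latitude spans 111300 m, so Δφ = 404.40 / 111300 × 3600 = 13.080″.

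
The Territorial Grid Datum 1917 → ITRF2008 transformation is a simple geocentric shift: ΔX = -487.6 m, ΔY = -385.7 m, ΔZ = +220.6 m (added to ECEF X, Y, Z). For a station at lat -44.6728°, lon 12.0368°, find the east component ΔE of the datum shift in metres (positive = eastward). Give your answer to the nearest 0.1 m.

ΔE = -275.5 m

The local east axis at (φ, λ) is (−sin λ, cos λ, 0), so ΔE = −sin(12.0368°)·(-487.6) + cos(12.0368°)·(-385.7) = -275.54 m.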